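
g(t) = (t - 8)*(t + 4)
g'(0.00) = -4.00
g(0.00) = -32.00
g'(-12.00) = -28.00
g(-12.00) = 160.00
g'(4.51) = 5.02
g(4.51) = -29.70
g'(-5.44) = -14.88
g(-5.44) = 19.35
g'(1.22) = -1.56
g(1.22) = -35.39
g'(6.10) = 8.20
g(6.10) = -19.19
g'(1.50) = -1.00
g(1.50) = -35.75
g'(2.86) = 1.72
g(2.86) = -35.26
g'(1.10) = -1.80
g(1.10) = -35.19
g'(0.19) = -3.62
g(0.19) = -32.72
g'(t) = 2*t - 4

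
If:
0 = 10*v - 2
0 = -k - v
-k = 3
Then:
No Solution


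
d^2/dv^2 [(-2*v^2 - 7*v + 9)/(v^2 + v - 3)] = 2*(-5*v^3 + 9*v^2 - 36*v - 3)/(v^6 + 3*v^5 - 6*v^4 - 17*v^3 + 18*v^2 + 27*v - 27)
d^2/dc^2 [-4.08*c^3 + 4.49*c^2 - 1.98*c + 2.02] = 8.98 - 24.48*c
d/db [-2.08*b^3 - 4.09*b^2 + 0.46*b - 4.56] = -6.24*b^2 - 8.18*b + 0.46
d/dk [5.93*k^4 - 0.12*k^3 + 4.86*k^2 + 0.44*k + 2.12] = 23.72*k^3 - 0.36*k^2 + 9.72*k + 0.44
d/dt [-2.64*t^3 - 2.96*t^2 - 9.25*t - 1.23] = -7.92*t^2 - 5.92*t - 9.25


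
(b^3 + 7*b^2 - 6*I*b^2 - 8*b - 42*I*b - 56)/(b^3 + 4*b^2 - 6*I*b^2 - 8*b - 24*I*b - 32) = (b + 7)/(b + 4)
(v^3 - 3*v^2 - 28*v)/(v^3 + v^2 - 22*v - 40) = v*(v - 7)/(v^2 - 3*v - 10)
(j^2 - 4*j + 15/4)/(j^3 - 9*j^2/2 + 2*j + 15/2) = (j - 3/2)/(j^2 - 2*j - 3)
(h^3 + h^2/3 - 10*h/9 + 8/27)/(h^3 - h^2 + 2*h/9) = (h + 4/3)/h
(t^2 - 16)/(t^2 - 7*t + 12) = (t + 4)/(t - 3)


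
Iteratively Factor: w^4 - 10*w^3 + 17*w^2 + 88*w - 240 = (w - 5)*(w^3 - 5*w^2 - 8*w + 48) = (w - 5)*(w + 3)*(w^2 - 8*w + 16) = (w - 5)*(w - 4)*(w + 3)*(w - 4)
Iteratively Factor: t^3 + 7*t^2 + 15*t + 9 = (t + 3)*(t^2 + 4*t + 3) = (t + 1)*(t + 3)*(t + 3)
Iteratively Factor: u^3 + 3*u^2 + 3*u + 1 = (u + 1)*(u^2 + 2*u + 1) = (u + 1)^2*(u + 1)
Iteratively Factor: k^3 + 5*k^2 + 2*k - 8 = (k - 1)*(k^2 + 6*k + 8) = (k - 1)*(k + 4)*(k + 2)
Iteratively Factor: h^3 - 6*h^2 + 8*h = (h - 2)*(h^2 - 4*h) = h*(h - 2)*(h - 4)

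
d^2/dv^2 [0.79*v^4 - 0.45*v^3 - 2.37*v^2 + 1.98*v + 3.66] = 9.48*v^2 - 2.7*v - 4.74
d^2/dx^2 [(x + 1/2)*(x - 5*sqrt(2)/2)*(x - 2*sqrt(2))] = 6*x - 9*sqrt(2) + 1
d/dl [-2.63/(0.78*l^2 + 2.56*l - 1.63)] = (4.1028*l + 6.7328)/(0.78*l^2 + 2.56*l - 1.63)^2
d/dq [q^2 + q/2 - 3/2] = 2*q + 1/2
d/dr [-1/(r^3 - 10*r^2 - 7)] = r*(3*r - 20)/(-r^3 + 10*r^2 + 7)^2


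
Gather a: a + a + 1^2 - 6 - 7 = 2*a - 12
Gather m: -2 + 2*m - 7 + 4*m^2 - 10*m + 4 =4*m^2 - 8*m - 5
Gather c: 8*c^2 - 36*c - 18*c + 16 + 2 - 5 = 8*c^2 - 54*c + 13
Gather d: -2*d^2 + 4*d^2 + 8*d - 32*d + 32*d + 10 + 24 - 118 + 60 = 2*d^2 + 8*d - 24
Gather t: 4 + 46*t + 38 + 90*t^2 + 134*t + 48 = 90*t^2 + 180*t + 90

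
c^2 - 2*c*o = c*(c - 2*o)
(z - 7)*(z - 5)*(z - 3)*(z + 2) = z^4 - 13*z^3 + 41*z^2 + 37*z - 210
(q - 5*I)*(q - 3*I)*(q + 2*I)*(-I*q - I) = -I*q^4 - 6*q^3 - I*q^3 - 6*q^2 - I*q^2 - 30*q - I*q - 30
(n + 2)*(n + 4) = n^2 + 6*n + 8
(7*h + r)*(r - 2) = 7*h*r - 14*h + r^2 - 2*r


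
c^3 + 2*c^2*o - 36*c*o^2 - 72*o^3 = (c - 6*o)*(c + 2*o)*(c + 6*o)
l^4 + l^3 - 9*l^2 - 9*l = l*(l - 3)*(l + 1)*(l + 3)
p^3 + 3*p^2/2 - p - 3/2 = (p - 1)*(p + 1)*(p + 3/2)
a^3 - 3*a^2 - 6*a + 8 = (a - 4)*(a - 1)*(a + 2)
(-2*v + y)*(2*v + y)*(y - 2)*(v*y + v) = -4*v^3*y^2 + 4*v^3*y + 8*v^3 + v*y^4 - v*y^3 - 2*v*y^2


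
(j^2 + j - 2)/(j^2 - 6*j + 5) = (j + 2)/(j - 5)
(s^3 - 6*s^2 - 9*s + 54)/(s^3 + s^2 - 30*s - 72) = (s - 3)/(s + 4)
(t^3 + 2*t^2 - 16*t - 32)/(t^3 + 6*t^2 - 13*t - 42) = (t^2 - 16)/(t^2 + 4*t - 21)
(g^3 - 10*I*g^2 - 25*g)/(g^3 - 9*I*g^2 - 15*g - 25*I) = g/(g + I)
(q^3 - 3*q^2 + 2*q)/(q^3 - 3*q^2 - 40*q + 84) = q*(q - 1)/(q^2 - q - 42)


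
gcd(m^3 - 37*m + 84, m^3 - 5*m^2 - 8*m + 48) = m - 4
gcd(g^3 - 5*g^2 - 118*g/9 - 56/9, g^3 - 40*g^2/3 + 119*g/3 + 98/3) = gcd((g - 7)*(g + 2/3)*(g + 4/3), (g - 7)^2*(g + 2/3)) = g^2 - 19*g/3 - 14/3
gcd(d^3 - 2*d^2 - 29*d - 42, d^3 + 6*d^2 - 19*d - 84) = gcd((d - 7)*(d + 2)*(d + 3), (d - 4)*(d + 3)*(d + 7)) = d + 3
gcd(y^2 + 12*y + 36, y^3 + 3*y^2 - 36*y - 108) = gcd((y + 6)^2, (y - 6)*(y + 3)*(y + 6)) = y + 6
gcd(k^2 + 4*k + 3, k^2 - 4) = 1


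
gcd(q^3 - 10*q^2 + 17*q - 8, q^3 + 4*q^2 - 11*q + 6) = q^2 - 2*q + 1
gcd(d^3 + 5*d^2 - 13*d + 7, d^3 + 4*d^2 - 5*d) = d - 1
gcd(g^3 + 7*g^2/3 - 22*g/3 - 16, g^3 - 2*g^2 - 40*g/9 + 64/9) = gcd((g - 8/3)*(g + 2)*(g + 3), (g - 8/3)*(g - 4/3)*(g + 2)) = g^2 - 2*g/3 - 16/3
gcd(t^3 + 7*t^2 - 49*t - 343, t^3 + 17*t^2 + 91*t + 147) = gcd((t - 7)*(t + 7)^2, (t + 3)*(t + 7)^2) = t^2 + 14*t + 49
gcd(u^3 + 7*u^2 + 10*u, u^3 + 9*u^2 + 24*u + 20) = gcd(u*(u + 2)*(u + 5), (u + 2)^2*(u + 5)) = u^2 + 7*u + 10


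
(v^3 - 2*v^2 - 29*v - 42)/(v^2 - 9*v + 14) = (v^2 + 5*v + 6)/(v - 2)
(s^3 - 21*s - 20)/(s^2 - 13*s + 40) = (s^2 + 5*s + 4)/(s - 8)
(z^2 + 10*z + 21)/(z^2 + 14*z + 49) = (z + 3)/(z + 7)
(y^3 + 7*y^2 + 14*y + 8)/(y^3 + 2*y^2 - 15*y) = (y^3 + 7*y^2 + 14*y + 8)/(y*(y^2 + 2*y - 15))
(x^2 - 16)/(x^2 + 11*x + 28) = (x - 4)/(x + 7)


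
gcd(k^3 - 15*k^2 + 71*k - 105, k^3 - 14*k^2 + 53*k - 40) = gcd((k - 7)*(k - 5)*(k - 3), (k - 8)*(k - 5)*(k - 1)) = k - 5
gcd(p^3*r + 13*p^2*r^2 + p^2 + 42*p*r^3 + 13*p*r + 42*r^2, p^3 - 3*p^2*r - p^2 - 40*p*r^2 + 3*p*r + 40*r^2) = 1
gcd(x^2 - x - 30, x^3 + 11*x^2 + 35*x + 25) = x + 5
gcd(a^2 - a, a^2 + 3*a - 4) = a - 1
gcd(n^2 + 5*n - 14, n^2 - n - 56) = n + 7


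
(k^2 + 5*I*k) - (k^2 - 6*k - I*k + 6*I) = 6*k + 6*I*k - 6*I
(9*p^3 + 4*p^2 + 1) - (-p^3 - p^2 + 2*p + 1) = 10*p^3 + 5*p^2 - 2*p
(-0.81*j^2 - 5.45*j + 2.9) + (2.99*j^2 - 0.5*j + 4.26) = 2.18*j^2 - 5.95*j + 7.16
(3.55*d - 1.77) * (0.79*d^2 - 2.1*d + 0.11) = 2.8045*d^3 - 8.8533*d^2 + 4.1075*d - 0.1947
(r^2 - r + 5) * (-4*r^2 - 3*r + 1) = -4*r^4 + r^3 - 16*r^2 - 16*r + 5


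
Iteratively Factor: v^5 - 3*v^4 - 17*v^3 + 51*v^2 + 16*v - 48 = (v + 1)*(v^4 - 4*v^3 - 13*v^2 + 64*v - 48) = (v + 1)*(v + 4)*(v^3 - 8*v^2 + 19*v - 12) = (v - 3)*(v + 1)*(v + 4)*(v^2 - 5*v + 4) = (v - 4)*(v - 3)*(v + 1)*(v + 4)*(v - 1)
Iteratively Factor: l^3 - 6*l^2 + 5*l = (l - 5)*(l^2 - l) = l*(l - 5)*(l - 1)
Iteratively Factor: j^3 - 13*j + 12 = (j + 4)*(j^2 - 4*j + 3) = (j - 3)*(j + 4)*(j - 1)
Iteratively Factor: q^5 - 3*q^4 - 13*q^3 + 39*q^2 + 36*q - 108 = (q - 2)*(q^4 - q^3 - 15*q^2 + 9*q + 54) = (q - 3)*(q - 2)*(q^3 + 2*q^2 - 9*q - 18) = (q - 3)^2*(q - 2)*(q^2 + 5*q + 6) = (q - 3)^2*(q - 2)*(q + 2)*(q + 3)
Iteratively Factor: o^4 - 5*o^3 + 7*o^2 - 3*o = (o)*(o^3 - 5*o^2 + 7*o - 3) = o*(o - 3)*(o^2 - 2*o + 1) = o*(o - 3)*(o - 1)*(o - 1)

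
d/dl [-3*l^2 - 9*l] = -6*l - 9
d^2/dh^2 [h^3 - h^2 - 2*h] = 6*h - 2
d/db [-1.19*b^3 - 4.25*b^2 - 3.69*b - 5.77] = -3.57*b^2 - 8.5*b - 3.69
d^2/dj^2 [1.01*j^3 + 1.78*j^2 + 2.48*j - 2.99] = 6.06*j + 3.56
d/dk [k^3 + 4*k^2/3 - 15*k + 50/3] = 3*k^2 + 8*k/3 - 15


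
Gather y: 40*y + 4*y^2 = 4*y^2 + 40*y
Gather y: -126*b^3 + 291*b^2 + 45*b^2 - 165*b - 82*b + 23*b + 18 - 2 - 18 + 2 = -126*b^3 + 336*b^2 - 224*b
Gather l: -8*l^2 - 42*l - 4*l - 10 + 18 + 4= -8*l^2 - 46*l + 12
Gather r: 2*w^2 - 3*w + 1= 2*w^2 - 3*w + 1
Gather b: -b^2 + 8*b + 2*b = -b^2 + 10*b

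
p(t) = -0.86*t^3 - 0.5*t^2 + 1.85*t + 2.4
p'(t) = -2.58*t^2 - 1.0*t + 1.85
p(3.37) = -29.96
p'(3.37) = -30.82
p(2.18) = -4.85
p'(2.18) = -12.59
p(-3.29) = 21.53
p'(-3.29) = -22.79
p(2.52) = -9.88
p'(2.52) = -17.05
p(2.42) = -8.24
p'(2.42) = -15.68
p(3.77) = -43.81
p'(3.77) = -38.59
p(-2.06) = 3.99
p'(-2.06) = -7.04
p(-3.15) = 18.49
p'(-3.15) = -20.60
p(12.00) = -1533.48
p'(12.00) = -381.67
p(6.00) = -190.26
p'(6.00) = -97.03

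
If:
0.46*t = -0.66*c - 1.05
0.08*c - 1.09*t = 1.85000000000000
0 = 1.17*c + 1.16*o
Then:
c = -0.39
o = 0.39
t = -1.73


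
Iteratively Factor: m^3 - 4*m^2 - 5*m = (m)*(m^2 - 4*m - 5) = m*(m + 1)*(m - 5)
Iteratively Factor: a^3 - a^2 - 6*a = (a + 2)*(a^2 - 3*a) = a*(a + 2)*(a - 3)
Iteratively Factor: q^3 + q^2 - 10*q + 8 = (q + 4)*(q^2 - 3*q + 2) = (q - 2)*(q + 4)*(q - 1)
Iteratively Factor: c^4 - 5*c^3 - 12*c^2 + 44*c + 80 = (c - 5)*(c^3 - 12*c - 16) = (c - 5)*(c + 2)*(c^2 - 2*c - 8) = (c - 5)*(c - 4)*(c + 2)*(c + 2)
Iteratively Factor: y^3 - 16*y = (y)*(y^2 - 16) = y*(y - 4)*(y + 4)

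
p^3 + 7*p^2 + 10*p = p*(p + 2)*(p + 5)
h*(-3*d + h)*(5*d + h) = -15*d^2*h + 2*d*h^2 + h^3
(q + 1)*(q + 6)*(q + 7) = q^3 + 14*q^2 + 55*q + 42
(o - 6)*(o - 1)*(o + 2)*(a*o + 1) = a*o^4 - 5*a*o^3 - 8*a*o^2 + 12*a*o + o^3 - 5*o^2 - 8*o + 12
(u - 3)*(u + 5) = u^2 + 2*u - 15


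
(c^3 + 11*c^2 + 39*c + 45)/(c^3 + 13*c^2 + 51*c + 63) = (c + 5)/(c + 7)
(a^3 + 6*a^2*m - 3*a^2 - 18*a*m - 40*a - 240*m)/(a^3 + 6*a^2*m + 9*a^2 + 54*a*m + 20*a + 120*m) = (a - 8)/(a + 4)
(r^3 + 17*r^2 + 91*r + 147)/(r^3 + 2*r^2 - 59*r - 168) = (r + 7)/(r - 8)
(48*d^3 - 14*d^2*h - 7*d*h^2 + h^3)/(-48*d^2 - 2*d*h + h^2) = (-6*d^2 + d*h + h^2)/(6*d + h)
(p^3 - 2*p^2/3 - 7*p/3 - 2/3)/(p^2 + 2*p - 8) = (3*p^2 + 4*p + 1)/(3*(p + 4))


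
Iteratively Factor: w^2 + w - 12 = (w - 3)*(w + 4)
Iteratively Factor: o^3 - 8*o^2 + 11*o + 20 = (o - 4)*(o^2 - 4*o - 5) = (o - 5)*(o - 4)*(o + 1)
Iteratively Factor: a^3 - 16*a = (a - 4)*(a^2 + 4*a) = a*(a - 4)*(a + 4)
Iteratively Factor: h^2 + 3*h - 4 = (h + 4)*(h - 1)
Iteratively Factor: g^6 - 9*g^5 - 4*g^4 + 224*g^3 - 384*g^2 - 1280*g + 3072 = (g - 4)*(g^5 - 5*g^4 - 24*g^3 + 128*g^2 + 128*g - 768) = (g - 4)*(g + 4)*(g^4 - 9*g^3 + 12*g^2 + 80*g - 192) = (g - 4)^2*(g + 4)*(g^3 - 5*g^2 - 8*g + 48) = (g - 4)^3*(g + 4)*(g^2 - g - 12) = (g - 4)^3*(g + 3)*(g + 4)*(g - 4)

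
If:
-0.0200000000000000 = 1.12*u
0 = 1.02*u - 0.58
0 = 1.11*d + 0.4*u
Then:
No Solution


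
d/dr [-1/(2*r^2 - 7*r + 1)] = (4*r - 7)/(2*r^2 - 7*r + 1)^2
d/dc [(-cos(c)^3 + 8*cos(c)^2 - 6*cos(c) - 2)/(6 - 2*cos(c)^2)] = (-cos(c)^4 + 15*cos(c)^2 - 44*cos(c) + 18)*sin(c)/(2*(sin(c)^2 + 2)^2)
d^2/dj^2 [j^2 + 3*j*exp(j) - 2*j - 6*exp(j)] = 3*j*exp(j) + 2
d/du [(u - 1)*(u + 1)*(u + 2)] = 3*u^2 + 4*u - 1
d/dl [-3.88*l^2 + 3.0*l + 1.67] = 3.0 - 7.76*l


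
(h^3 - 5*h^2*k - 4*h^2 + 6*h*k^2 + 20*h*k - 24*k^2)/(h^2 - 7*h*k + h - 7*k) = (h^3 - 5*h^2*k - 4*h^2 + 6*h*k^2 + 20*h*k - 24*k^2)/(h^2 - 7*h*k + h - 7*k)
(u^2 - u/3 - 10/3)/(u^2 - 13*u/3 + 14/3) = (3*u + 5)/(3*u - 7)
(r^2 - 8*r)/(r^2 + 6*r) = (r - 8)/(r + 6)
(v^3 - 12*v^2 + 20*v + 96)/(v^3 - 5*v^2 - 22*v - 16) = (v - 6)/(v + 1)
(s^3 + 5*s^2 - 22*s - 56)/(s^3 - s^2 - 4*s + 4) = (s^2 + 3*s - 28)/(s^2 - 3*s + 2)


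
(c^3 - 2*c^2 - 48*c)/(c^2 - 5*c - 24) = c*(c + 6)/(c + 3)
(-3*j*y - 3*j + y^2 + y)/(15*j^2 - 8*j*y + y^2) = (y + 1)/(-5*j + y)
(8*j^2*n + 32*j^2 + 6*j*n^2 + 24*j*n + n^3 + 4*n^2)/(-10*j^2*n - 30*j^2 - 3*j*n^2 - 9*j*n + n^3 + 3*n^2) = (-4*j*n - 16*j - n^2 - 4*n)/(5*j*n + 15*j - n^2 - 3*n)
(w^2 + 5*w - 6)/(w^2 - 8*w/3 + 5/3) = 3*(w + 6)/(3*w - 5)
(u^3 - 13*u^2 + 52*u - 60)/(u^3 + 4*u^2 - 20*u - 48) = (u^3 - 13*u^2 + 52*u - 60)/(u^3 + 4*u^2 - 20*u - 48)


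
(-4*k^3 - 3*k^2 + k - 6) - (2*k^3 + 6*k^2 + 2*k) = -6*k^3 - 9*k^2 - k - 6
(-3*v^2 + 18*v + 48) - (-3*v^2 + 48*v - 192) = 240 - 30*v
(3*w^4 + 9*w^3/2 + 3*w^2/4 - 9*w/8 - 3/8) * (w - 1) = 3*w^5 + 3*w^4/2 - 15*w^3/4 - 15*w^2/8 + 3*w/4 + 3/8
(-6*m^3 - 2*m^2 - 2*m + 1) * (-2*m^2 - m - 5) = 12*m^5 + 10*m^4 + 36*m^3 + 10*m^2 + 9*m - 5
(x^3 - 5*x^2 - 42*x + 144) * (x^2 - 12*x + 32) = x^5 - 17*x^4 + 50*x^3 + 488*x^2 - 3072*x + 4608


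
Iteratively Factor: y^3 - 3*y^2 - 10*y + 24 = (y + 3)*(y^2 - 6*y + 8) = (y - 2)*(y + 3)*(y - 4)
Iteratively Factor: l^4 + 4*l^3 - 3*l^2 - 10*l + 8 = (l + 4)*(l^3 - 3*l + 2) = (l - 1)*(l + 4)*(l^2 + l - 2) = (l - 1)^2*(l + 4)*(l + 2)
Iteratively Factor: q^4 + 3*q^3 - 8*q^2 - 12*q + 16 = (q + 2)*(q^3 + q^2 - 10*q + 8) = (q - 1)*(q + 2)*(q^2 + 2*q - 8) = (q - 2)*(q - 1)*(q + 2)*(q + 4)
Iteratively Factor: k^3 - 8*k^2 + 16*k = (k - 4)*(k^2 - 4*k) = k*(k - 4)*(k - 4)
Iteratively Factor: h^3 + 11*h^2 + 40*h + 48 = (h + 3)*(h^2 + 8*h + 16) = (h + 3)*(h + 4)*(h + 4)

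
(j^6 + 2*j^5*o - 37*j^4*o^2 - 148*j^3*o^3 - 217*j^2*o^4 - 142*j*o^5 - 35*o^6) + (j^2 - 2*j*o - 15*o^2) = j^6 + 2*j^5*o - 37*j^4*o^2 - 148*j^3*o^3 - 217*j^2*o^4 + j^2 - 142*j*o^5 - 2*j*o - 35*o^6 - 15*o^2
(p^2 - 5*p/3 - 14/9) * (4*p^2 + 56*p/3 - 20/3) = 4*p^4 + 12*p^3 - 44*p^2 - 484*p/27 + 280/27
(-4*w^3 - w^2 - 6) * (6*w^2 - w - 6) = -24*w^5 - 2*w^4 + 25*w^3 - 30*w^2 + 6*w + 36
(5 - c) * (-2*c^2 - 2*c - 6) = 2*c^3 - 8*c^2 - 4*c - 30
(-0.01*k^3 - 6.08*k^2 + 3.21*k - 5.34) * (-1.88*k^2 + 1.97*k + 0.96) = 0.0188*k^5 + 11.4107*k^4 - 18.022*k^3 + 10.5261*k^2 - 7.4382*k - 5.1264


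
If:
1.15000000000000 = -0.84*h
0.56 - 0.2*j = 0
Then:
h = -1.37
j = 2.80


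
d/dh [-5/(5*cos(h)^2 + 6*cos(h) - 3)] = -10*(5*cos(h) + 3)*sin(h)/(5*cos(h)^2 + 6*cos(h) - 3)^2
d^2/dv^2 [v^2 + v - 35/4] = 2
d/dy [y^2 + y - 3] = 2*y + 1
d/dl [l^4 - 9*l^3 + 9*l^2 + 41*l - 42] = 4*l^3 - 27*l^2 + 18*l + 41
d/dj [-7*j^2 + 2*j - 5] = 2 - 14*j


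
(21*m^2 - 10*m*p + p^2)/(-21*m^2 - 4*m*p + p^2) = (-3*m + p)/(3*m + p)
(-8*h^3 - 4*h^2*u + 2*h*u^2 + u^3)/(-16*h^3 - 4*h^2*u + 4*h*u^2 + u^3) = (2*h + u)/(4*h + u)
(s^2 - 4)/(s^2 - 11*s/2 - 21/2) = 2*(4 - s^2)/(-2*s^2 + 11*s + 21)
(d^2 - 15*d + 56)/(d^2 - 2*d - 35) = (d - 8)/(d + 5)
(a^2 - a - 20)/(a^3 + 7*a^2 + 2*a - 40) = (a - 5)/(a^2 + 3*a - 10)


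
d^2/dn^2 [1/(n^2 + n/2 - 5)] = 4*(-4*n^2 - 2*n + (4*n + 1)^2 + 20)/(2*n^2 + n - 10)^3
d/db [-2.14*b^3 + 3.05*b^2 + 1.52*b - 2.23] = -6.42*b^2 + 6.1*b + 1.52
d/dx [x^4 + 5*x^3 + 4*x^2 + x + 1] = 4*x^3 + 15*x^2 + 8*x + 1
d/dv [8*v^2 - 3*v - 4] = 16*v - 3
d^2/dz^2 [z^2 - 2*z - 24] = 2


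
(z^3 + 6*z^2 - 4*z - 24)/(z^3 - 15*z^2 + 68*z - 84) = (z^2 + 8*z + 12)/(z^2 - 13*z + 42)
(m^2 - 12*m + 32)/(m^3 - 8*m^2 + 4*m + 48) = (m - 8)/(m^2 - 4*m - 12)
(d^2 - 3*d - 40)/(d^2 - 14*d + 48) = (d + 5)/(d - 6)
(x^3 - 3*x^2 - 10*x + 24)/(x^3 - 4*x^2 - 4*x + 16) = (x + 3)/(x + 2)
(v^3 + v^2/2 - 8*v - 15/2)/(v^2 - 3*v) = v + 7/2 + 5/(2*v)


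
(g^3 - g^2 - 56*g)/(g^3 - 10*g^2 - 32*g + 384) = g*(g + 7)/(g^2 - 2*g - 48)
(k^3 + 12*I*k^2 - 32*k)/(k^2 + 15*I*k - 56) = k*(k + 4*I)/(k + 7*I)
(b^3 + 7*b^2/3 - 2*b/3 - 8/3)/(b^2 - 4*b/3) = (3*b^3 + 7*b^2 - 2*b - 8)/(b*(3*b - 4))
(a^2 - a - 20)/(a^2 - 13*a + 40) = (a + 4)/(a - 8)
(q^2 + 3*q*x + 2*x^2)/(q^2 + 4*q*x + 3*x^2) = (q + 2*x)/(q + 3*x)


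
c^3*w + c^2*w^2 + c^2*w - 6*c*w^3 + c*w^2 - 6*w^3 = (c - 2*w)*(c + 3*w)*(c*w + w)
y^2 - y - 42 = (y - 7)*(y + 6)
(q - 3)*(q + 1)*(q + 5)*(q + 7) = q^4 + 10*q^3 + 8*q^2 - 106*q - 105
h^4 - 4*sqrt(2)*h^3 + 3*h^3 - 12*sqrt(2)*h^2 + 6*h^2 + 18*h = h*(h + 3)*(h - 3*sqrt(2))*(h - sqrt(2))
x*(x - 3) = x^2 - 3*x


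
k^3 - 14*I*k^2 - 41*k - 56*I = (k - 8*I)*(k - 7*I)*(k + I)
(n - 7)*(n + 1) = n^2 - 6*n - 7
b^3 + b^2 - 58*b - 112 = (b - 8)*(b + 2)*(b + 7)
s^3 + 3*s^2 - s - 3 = (s - 1)*(s + 1)*(s + 3)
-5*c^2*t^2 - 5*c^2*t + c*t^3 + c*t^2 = t*(-5*c + t)*(c*t + c)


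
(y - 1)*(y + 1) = y^2 - 1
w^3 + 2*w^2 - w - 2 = (w - 1)*(w + 1)*(w + 2)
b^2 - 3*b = b*(b - 3)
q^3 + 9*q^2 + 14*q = q*(q + 2)*(q + 7)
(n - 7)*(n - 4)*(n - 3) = n^3 - 14*n^2 + 61*n - 84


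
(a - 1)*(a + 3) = a^2 + 2*a - 3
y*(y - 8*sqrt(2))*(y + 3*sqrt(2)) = y^3 - 5*sqrt(2)*y^2 - 48*y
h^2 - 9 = (h - 3)*(h + 3)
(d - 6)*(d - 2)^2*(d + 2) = d^4 - 8*d^3 + 8*d^2 + 32*d - 48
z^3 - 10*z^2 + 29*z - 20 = (z - 5)*(z - 4)*(z - 1)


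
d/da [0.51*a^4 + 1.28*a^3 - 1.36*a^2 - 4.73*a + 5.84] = 2.04*a^3 + 3.84*a^2 - 2.72*a - 4.73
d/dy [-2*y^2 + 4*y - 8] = 4 - 4*y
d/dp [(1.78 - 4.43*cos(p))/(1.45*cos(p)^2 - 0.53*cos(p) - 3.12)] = (-6.4235*cos(p)^2 + 5.162*cos(p) - 14.765)*sin(p)/(2.1025*cos(p)^4 - 1.537*cos(p)^3 - 8.7671*cos(p)^2 + 3.3072*cos(p) + 9.7344)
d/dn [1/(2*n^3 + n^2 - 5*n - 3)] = (-6*n^2 - 2*n + 5)/(2*n^3 + n^2 - 5*n - 3)^2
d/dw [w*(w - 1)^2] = (w - 1)*(3*w - 1)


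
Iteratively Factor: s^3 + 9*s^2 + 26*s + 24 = (s + 3)*(s^2 + 6*s + 8) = (s + 2)*(s + 3)*(s + 4)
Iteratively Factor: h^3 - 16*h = (h + 4)*(h^2 - 4*h) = h*(h + 4)*(h - 4)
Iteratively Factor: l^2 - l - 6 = (l - 3)*(l + 2)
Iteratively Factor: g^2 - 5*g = (g)*(g - 5)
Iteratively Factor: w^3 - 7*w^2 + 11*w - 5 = (w - 1)*(w^2 - 6*w + 5) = (w - 5)*(w - 1)*(w - 1)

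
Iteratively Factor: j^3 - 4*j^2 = (j)*(j^2 - 4*j) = j*(j - 4)*(j)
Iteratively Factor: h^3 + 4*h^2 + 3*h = (h)*(h^2 + 4*h + 3) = h*(h + 3)*(h + 1)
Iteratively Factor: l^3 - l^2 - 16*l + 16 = (l - 4)*(l^2 + 3*l - 4) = (l - 4)*(l - 1)*(l + 4)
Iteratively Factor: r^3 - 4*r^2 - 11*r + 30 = (r - 2)*(r^2 - 2*r - 15) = (r - 5)*(r - 2)*(r + 3)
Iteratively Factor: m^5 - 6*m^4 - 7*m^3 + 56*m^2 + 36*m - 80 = (m + 2)*(m^4 - 8*m^3 + 9*m^2 + 38*m - 40) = (m - 1)*(m + 2)*(m^3 - 7*m^2 + 2*m + 40) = (m - 4)*(m - 1)*(m + 2)*(m^2 - 3*m - 10) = (m - 4)*(m - 1)*(m + 2)^2*(m - 5)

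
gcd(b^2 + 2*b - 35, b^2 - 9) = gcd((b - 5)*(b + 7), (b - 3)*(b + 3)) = 1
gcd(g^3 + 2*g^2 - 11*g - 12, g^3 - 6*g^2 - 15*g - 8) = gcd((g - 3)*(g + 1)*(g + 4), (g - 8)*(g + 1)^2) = g + 1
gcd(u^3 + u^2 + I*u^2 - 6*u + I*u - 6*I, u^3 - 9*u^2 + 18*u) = 1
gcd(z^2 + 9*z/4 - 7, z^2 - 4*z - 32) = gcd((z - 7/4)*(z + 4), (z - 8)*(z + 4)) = z + 4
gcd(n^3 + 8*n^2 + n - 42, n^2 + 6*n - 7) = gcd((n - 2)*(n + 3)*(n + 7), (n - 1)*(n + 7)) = n + 7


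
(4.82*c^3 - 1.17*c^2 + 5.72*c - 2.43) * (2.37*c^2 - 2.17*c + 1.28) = 11.4234*c^5 - 13.2323*c^4 + 22.2649*c^3 - 19.6691*c^2 + 12.5947*c - 3.1104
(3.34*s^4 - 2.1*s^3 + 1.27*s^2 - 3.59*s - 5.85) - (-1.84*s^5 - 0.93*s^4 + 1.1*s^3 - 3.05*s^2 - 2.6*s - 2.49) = 1.84*s^5 + 4.27*s^4 - 3.2*s^3 + 4.32*s^2 - 0.99*s - 3.36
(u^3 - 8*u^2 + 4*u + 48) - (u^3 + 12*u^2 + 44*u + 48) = -20*u^2 - 40*u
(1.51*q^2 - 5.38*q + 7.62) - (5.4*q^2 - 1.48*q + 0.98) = -3.89*q^2 - 3.9*q + 6.64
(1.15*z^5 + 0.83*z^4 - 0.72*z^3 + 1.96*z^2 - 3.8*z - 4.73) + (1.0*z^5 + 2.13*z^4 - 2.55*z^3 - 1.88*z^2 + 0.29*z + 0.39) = 2.15*z^5 + 2.96*z^4 - 3.27*z^3 + 0.0800000000000001*z^2 - 3.51*z - 4.34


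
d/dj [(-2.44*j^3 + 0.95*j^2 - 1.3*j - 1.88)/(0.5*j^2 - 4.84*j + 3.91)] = (-1.22*j^4 + 23.6192*j^3 - 32.5692*j^2 + 9.309*j - 14.1822)/(0.25*j^4 - 4.84*j^3 + 27.3356*j^2 - 37.8488*j + 15.2881)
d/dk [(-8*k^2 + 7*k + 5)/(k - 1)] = 4*(-2*k^2 + 4*k - 3)/(k^2 - 2*k + 1)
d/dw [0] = 0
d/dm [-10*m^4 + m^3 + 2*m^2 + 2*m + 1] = -40*m^3 + 3*m^2 + 4*m + 2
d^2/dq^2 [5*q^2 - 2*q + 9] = 10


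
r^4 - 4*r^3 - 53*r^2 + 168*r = r*(r - 8)*(r - 3)*(r + 7)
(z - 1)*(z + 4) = z^2 + 3*z - 4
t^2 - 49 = (t - 7)*(t + 7)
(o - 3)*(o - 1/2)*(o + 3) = o^3 - o^2/2 - 9*o + 9/2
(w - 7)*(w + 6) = w^2 - w - 42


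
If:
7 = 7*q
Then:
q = 1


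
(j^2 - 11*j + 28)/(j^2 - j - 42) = (j - 4)/(j + 6)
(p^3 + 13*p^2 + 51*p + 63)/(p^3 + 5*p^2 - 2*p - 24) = (p^2 + 10*p + 21)/(p^2 + 2*p - 8)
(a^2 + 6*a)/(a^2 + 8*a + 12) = a/(a + 2)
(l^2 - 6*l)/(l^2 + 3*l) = (l - 6)/(l + 3)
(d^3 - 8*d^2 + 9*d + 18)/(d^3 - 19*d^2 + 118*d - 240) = (d^2 - 2*d - 3)/(d^2 - 13*d + 40)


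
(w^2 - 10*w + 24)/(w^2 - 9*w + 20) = (w - 6)/(w - 5)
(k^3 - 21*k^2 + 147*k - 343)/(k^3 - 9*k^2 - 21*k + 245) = (k - 7)/(k + 5)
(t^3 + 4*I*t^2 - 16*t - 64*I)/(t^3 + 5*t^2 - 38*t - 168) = (t^2 + 4*t*(-1 + I) - 16*I)/(t^2 + t - 42)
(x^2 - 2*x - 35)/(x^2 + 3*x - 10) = (x - 7)/(x - 2)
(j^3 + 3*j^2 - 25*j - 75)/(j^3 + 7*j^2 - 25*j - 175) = (j + 3)/(j + 7)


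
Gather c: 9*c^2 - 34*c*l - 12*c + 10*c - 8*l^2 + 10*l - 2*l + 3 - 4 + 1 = 9*c^2 + c*(-34*l - 2) - 8*l^2 + 8*l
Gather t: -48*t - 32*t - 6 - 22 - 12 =-80*t - 40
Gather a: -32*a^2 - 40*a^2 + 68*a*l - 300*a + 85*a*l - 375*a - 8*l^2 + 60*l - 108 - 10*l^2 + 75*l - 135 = -72*a^2 + a*(153*l - 675) - 18*l^2 + 135*l - 243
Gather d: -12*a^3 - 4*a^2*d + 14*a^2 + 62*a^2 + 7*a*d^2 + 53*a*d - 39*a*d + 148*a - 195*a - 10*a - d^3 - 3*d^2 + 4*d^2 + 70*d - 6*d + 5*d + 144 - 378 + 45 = -12*a^3 + 76*a^2 - 57*a - d^3 + d^2*(7*a + 1) + d*(-4*a^2 + 14*a + 69) - 189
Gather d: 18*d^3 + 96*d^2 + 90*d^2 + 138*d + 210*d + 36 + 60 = 18*d^3 + 186*d^2 + 348*d + 96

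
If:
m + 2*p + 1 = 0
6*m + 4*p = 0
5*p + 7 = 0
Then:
No Solution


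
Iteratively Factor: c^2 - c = (c - 1)*(c)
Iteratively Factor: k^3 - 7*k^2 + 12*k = (k - 4)*(k^2 - 3*k) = k*(k - 4)*(k - 3)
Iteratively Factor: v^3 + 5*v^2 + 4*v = (v + 4)*(v^2 + v) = (v + 1)*(v + 4)*(v)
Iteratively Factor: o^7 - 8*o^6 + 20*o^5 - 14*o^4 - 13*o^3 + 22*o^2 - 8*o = (o + 1)*(o^6 - 9*o^5 + 29*o^4 - 43*o^3 + 30*o^2 - 8*o) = (o - 1)*(o + 1)*(o^5 - 8*o^4 + 21*o^3 - 22*o^2 + 8*o) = (o - 1)^2*(o + 1)*(o^4 - 7*o^3 + 14*o^2 - 8*o) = (o - 2)*(o - 1)^2*(o + 1)*(o^3 - 5*o^2 + 4*o) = o*(o - 2)*(o - 1)^2*(o + 1)*(o^2 - 5*o + 4) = o*(o - 2)*(o - 1)^3*(o + 1)*(o - 4)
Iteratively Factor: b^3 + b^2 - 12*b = (b + 4)*(b^2 - 3*b) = (b - 3)*(b + 4)*(b)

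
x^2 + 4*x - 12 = (x - 2)*(x + 6)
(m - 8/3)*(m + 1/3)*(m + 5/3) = m^3 - 2*m^2/3 - 43*m/9 - 40/27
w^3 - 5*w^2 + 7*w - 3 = (w - 3)*(w - 1)^2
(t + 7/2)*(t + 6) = t^2 + 19*t/2 + 21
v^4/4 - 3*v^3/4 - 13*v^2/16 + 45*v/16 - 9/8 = (v/4 + 1/2)*(v - 3)*(v - 3/2)*(v - 1/2)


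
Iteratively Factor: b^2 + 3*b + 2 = (b + 1)*(b + 2)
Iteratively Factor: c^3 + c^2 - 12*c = (c + 4)*(c^2 - 3*c) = (c - 3)*(c + 4)*(c)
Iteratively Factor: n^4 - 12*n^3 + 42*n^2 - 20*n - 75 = (n - 5)*(n^3 - 7*n^2 + 7*n + 15) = (n - 5)*(n - 3)*(n^2 - 4*n - 5) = (n - 5)*(n - 3)*(n + 1)*(n - 5)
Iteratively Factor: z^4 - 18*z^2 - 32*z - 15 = (z + 3)*(z^3 - 3*z^2 - 9*z - 5) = (z - 5)*(z + 3)*(z^2 + 2*z + 1) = (z - 5)*(z + 1)*(z + 3)*(z + 1)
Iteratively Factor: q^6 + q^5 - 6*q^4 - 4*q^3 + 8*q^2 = (q + 2)*(q^5 - q^4 - 4*q^3 + 4*q^2) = (q - 1)*(q + 2)*(q^4 - 4*q^2) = q*(q - 1)*(q + 2)*(q^3 - 4*q) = q*(q - 2)*(q - 1)*(q + 2)*(q^2 + 2*q) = q^2*(q - 2)*(q - 1)*(q + 2)*(q + 2)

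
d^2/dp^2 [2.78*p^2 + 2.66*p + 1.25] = 5.56000000000000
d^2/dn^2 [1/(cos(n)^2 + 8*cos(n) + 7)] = 2*(-2*sin(n)^4 + 19*sin(n)^2 + 43*cos(n) - 3*cos(3*n) + 40)/((cos(n) + 1)^3*(cos(n) + 7)^3)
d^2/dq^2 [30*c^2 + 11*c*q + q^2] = 2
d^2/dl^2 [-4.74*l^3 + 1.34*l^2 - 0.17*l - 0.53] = 2.68 - 28.44*l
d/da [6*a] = 6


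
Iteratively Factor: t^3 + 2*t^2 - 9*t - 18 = (t - 3)*(t^2 + 5*t + 6) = (t - 3)*(t + 3)*(t + 2)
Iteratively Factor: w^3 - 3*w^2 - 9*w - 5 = (w + 1)*(w^2 - 4*w - 5) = (w + 1)^2*(w - 5)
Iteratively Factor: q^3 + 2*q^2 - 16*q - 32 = (q + 2)*(q^2 - 16) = (q + 2)*(q + 4)*(q - 4)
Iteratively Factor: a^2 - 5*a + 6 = (a - 2)*(a - 3)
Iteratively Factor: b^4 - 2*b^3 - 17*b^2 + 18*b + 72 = (b + 2)*(b^3 - 4*b^2 - 9*b + 36) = (b + 2)*(b + 3)*(b^2 - 7*b + 12) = (b - 3)*(b + 2)*(b + 3)*(b - 4)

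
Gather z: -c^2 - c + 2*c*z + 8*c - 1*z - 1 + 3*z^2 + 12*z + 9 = -c^2 + 7*c + 3*z^2 + z*(2*c + 11) + 8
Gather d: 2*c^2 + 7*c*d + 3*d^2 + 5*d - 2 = 2*c^2 + 3*d^2 + d*(7*c + 5) - 2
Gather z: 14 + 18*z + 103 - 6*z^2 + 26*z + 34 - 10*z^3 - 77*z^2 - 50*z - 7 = -10*z^3 - 83*z^2 - 6*z + 144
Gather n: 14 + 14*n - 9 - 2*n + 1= 12*n + 6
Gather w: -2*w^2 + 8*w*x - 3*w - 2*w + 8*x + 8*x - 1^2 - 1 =-2*w^2 + w*(8*x - 5) + 16*x - 2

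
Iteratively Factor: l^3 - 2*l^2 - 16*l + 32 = (l + 4)*(l^2 - 6*l + 8) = (l - 2)*(l + 4)*(l - 4)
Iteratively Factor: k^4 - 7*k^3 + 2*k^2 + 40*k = (k)*(k^3 - 7*k^2 + 2*k + 40) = k*(k - 5)*(k^2 - 2*k - 8) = k*(k - 5)*(k + 2)*(k - 4)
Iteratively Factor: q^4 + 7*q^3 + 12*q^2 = (q)*(q^3 + 7*q^2 + 12*q) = q*(q + 4)*(q^2 + 3*q) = q^2*(q + 4)*(q + 3)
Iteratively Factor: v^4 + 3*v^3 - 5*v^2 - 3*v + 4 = (v - 1)*(v^3 + 4*v^2 - v - 4) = (v - 1)^2*(v^2 + 5*v + 4) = (v - 1)^2*(v + 4)*(v + 1)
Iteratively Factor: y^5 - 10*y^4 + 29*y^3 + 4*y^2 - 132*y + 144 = (y - 3)*(y^4 - 7*y^3 + 8*y^2 + 28*y - 48) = (y - 3)*(y + 2)*(y^3 - 9*y^2 + 26*y - 24) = (y - 4)*(y - 3)*(y + 2)*(y^2 - 5*y + 6) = (y - 4)*(y - 3)*(y - 2)*(y + 2)*(y - 3)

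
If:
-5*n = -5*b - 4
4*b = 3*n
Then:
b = 12/5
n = 16/5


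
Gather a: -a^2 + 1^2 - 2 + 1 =-a^2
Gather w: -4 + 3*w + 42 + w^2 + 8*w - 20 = w^2 + 11*w + 18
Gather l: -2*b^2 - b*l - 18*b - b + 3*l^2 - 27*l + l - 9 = -2*b^2 - 19*b + 3*l^2 + l*(-b - 26) - 9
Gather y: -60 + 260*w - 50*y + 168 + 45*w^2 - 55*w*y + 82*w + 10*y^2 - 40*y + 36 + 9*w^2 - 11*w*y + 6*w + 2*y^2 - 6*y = 54*w^2 + 348*w + 12*y^2 + y*(-66*w - 96) + 144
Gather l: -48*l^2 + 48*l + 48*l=-48*l^2 + 96*l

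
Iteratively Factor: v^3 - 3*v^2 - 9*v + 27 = (v + 3)*(v^2 - 6*v + 9) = (v - 3)*(v + 3)*(v - 3)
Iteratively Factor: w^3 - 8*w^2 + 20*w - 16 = (w - 2)*(w^2 - 6*w + 8) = (w - 4)*(w - 2)*(w - 2)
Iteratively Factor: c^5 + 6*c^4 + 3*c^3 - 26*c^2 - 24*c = (c + 3)*(c^4 + 3*c^3 - 6*c^2 - 8*c) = (c + 1)*(c + 3)*(c^3 + 2*c^2 - 8*c) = (c - 2)*(c + 1)*(c + 3)*(c^2 + 4*c) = (c - 2)*(c + 1)*(c + 3)*(c + 4)*(c)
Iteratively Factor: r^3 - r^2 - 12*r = (r - 4)*(r^2 + 3*r) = (r - 4)*(r + 3)*(r)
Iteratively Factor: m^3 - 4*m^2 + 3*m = (m)*(m^2 - 4*m + 3) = m*(m - 3)*(m - 1)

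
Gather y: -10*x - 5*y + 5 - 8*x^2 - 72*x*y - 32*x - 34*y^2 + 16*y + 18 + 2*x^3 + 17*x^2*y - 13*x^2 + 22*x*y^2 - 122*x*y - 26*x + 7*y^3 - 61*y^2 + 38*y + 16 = 2*x^3 - 21*x^2 - 68*x + 7*y^3 + y^2*(22*x - 95) + y*(17*x^2 - 194*x + 49) + 39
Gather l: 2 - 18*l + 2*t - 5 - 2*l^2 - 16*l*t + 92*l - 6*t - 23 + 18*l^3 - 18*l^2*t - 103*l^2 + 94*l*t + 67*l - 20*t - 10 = 18*l^3 + l^2*(-18*t - 105) + l*(78*t + 141) - 24*t - 36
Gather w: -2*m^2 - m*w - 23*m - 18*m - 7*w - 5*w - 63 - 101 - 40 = -2*m^2 - 41*m + w*(-m - 12) - 204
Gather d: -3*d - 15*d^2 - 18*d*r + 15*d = -15*d^2 + d*(12 - 18*r)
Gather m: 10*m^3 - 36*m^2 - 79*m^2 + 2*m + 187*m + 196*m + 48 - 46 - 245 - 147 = 10*m^3 - 115*m^2 + 385*m - 390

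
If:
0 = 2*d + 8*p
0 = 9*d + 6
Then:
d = -2/3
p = 1/6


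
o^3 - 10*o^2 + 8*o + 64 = (o - 8)*(o - 4)*(o + 2)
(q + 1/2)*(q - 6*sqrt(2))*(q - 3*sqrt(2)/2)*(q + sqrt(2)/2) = q^4 - 7*sqrt(2)*q^3 + q^3/2 - 7*sqrt(2)*q^2/2 + 21*q^2/2 + 21*q/4 + 9*sqrt(2)*q + 9*sqrt(2)/2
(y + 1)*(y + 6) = y^2 + 7*y + 6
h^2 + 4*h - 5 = (h - 1)*(h + 5)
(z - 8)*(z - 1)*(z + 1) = z^3 - 8*z^2 - z + 8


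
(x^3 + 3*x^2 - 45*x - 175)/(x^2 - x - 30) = (x^2 - 2*x - 35)/(x - 6)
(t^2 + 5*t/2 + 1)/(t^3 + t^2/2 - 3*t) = (2*t + 1)/(t*(2*t - 3))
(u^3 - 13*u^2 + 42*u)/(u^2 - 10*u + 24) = u*(u - 7)/(u - 4)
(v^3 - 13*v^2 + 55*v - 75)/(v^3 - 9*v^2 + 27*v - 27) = (v^2 - 10*v + 25)/(v^2 - 6*v + 9)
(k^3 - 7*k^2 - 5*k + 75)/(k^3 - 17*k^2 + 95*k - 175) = (k + 3)/(k - 7)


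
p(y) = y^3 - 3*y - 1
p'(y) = 3*y^2 - 3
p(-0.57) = 0.52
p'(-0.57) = -2.03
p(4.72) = 89.99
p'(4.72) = 63.84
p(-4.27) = -66.04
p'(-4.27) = 51.70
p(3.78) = 41.67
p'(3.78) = 39.87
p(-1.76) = -1.17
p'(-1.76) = 6.29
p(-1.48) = 0.20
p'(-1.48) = 3.57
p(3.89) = 46.19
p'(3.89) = 42.40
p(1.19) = -2.88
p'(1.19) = 1.25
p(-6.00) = -199.00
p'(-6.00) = 105.00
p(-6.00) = -199.00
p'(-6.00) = 105.00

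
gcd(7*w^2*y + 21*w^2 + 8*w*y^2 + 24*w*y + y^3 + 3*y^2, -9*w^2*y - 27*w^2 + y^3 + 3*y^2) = y + 3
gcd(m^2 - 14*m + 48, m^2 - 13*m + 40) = m - 8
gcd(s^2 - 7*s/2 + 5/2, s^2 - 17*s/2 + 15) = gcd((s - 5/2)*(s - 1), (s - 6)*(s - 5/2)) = s - 5/2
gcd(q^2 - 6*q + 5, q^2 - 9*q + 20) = q - 5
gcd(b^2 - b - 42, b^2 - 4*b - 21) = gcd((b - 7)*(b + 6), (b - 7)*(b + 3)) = b - 7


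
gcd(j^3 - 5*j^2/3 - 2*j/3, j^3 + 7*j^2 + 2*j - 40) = j - 2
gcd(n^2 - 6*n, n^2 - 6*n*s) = n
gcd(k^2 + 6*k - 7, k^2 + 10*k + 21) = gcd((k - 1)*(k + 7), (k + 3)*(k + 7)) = k + 7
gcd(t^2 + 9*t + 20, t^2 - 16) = t + 4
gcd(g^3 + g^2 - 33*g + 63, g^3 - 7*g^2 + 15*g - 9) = g^2 - 6*g + 9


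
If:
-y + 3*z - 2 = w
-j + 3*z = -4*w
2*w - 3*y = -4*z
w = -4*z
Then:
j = -78/25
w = -24/25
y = -8/25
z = 6/25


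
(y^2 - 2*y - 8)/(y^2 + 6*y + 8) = (y - 4)/(y + 4)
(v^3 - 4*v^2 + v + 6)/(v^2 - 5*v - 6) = (v^2 - 5*v + 6)/(v - 6)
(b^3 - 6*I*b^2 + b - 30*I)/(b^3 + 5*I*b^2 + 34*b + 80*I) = (b - 3*I)/(b + 8*I)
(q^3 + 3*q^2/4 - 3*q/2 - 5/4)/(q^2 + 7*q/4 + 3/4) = (4*q^2 - q - 5)/(4*q + 3)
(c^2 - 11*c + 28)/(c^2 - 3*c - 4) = (c - 7)/(c + 1)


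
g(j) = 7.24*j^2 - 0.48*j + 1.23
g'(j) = 14.48*j - 0.48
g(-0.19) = 1.58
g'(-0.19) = -3.23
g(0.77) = 5.15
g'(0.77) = 10.67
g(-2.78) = 58.52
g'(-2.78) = -40.73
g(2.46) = 43.86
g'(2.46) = 35.14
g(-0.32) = 2.12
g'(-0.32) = -5.11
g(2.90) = 60.73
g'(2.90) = 41.51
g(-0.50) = 3.28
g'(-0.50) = -7.72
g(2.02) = 29.80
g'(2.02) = 28.77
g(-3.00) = 67.83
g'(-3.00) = -43.92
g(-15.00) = 1637.43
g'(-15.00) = -217.68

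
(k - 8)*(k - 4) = k^2 - 12*k + 32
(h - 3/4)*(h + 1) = h^2 + h/4 - 3/4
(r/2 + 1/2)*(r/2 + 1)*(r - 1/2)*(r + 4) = r^4/4 + 13*r^3/8 + 21*r^2/8 + r/4 - 1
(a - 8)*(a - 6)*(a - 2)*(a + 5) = a^4 - 11*a^3 - 4*a^2 + 284*a - 480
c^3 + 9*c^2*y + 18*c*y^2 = c*(c + 3*y)*(c + 6*y)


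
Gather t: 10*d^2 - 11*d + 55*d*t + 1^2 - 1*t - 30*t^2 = 10*d^2 - 11*d - 30*t^2 + t*(55*d - 1) + 1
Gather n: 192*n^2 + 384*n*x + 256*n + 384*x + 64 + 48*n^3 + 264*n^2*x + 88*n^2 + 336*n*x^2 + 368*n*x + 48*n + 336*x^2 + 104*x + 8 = 48*n^3 + n^2*(264*x + 280) + n*(336*x^2 + 752*x + 304) + 336*x^2 + 488*x + 72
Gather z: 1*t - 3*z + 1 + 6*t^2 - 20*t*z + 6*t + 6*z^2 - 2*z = 6*t^2 + 7*t + 6*z^2 + z*(-20*t - 5) + 1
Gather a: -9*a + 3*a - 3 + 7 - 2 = 2 - 6*a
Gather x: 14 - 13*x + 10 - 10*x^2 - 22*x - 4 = -10*x^2 - 35*x + 20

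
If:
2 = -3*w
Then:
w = -2/3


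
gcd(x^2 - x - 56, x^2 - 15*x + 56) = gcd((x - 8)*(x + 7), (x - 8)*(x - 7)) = x - 8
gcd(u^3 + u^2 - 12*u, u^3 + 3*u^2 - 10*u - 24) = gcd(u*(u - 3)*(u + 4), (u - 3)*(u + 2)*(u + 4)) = u^2 + u - 12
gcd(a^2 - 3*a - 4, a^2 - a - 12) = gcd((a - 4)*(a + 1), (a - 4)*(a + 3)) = a - 4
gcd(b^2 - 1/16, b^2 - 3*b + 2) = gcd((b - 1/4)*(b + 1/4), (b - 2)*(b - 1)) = 1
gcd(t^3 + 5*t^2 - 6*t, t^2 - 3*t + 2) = t - 1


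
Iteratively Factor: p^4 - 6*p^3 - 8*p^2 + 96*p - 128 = (p - 4)*(p^3 - 2*p^2 - 16*p + 32) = (p - 4)*(p + 4)*(p^2 - 6*p + 8) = (p - 4)^2*(p + 4)*(p - 2)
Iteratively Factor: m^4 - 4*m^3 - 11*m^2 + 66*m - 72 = (m - 3)*(m^3 - m^2 - 14*m + 24) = (m - 3)*(m - 2)*(m^2 + m - 12) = (m - 3)*(m - 2)*(m + 4)*(m - 3)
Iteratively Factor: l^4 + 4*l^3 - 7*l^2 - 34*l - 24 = (l + 4)*(l^3 - 7*l - 6) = (l + 2)*(l + 4)*(l^2 - 2*l - 3) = (l - 3)*(l + 2)*(l + 4)*(l + 1)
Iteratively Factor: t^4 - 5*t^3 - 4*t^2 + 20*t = (t - 5)*(t^3 - 4*t) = t*(t - 5)*(t^2 - 4) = t*(t - 5)*(t - 2)*(t + 2)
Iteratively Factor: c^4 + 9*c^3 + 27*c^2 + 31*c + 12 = (c + 1)*(c^3 + 8*c^2 + 19*c + 12) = (c + 1)*(c + 3)*(c^2 + 5*c + 4) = (c + 1)*(c + 3)*(c + 4)*(c + 1)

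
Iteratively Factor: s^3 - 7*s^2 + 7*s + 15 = (s - 5)*(s^2 - 2*s - 3) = (s - 5)*(s + 1)*(s - 3)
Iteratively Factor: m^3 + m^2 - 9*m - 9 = (m - 3)*(m^2 + 4*m + 3) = (m - 3)*(m + 1)*(m + 3)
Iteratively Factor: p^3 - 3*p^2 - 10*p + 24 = (p - 4)*(p^2 + p - 6) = (p - 4)*(p + 3)*(p - 2)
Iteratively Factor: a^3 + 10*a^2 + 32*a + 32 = (a + 4)*(a^2 + 6*a + 8) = (a + 4)^2*(a + 2)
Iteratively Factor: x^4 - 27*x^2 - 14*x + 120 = (x - 5)*(x^3 + 5*x^2 - 2*x - 24) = (x - 5)*(x + 3)*(x^2 + 2*x - 8) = (x - 5)*(x - 2)*(x + 3)*(x + 4)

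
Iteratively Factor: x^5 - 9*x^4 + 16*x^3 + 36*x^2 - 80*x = (x - 2)*(x^4 - 7*x^3 + 2*x^2 + 40*x) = (x - 4)*(x - 2)*(x^3 - 3*x^2 - 10*x) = (x - 4)*(x - 2)*(x + 2)*(x^2 - 5*x) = x*(x - 4)*(x - 2)*(x + 2)*(x - 5)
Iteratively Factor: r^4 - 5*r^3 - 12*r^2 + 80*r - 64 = (r - 1)*(r^3 - 4*r^2 - 16*r + 64) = (r - 4)*(r - 1)*(r^2 - 16) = (r - 4)^2*(r - 1)*(r + 4)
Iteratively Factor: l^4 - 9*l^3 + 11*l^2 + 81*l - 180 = (l - 5)*(l^3 - 4*l^2 - 9*l + 36) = (l - 5)*(l - 3)*(l^2 - l - 12) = (l - 5)*(l - 3)*(l + 3)*(l - 4)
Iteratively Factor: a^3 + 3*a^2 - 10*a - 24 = (a + 2)*(a^2 + a - 12) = (a - 3)*(a + 2)*(a + 4)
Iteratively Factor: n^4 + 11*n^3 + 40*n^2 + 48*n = (n + 3)*(n^3 + 8*n^2 + 16*n) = (n + 3)*(n + 4)*(n^2 + 4*n) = n*(n + 3)*(n + 4)*(n + 4)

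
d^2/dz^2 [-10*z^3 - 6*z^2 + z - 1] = -60*z - 12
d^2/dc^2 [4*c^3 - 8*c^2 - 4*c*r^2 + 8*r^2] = 24*c - 16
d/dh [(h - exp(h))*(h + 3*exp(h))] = 2*h*exp(h) + 2*h - 6*exp(2*h) + 2*exp(h)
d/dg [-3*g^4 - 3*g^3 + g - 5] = -12*g^3 - 9*g^2 + 1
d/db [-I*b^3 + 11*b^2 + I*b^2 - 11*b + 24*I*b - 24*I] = -3*I*b^2 + 2*b*(11 + I) - 11 + 24*I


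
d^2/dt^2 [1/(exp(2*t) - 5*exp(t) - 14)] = ((5 - 4*exp(t))*(-exp(2*t) + 5*exp(t) + 14) - 2*(2*exp(t) - 5)^2*exp(t))*exp(t)/(-exp(2*t) + 5*exp(t) + 14)^3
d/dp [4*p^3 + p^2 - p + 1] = 12*p^2 + 2*p - 1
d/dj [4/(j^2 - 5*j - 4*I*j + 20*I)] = 4*(-2*j + 5 + 4*I)/(j^2 - 5*j - 4*I*j + 20*I)^2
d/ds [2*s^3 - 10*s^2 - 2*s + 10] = 6*s^2 - 20*s - 2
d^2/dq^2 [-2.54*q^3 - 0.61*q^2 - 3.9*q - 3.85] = -15.24*q - 1.22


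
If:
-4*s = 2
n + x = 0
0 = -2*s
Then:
No Solution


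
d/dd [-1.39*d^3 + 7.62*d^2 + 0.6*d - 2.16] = -4.17*d^2 + 15.24*d + 0.6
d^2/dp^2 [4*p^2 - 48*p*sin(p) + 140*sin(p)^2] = 48*p*sin(p) - 560*sin(p)^2 - 96*cos(p) + 288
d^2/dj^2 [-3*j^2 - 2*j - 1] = -6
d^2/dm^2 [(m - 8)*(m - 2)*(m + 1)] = 6*m - 18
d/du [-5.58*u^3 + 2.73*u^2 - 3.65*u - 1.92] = -16.74*u^2 + 5.46*u - 3.65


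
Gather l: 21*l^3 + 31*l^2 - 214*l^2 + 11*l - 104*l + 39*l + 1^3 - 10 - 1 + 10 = 21*l^3 - 183*l^2 - 54*l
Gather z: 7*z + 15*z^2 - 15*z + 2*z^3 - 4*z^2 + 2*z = 2*z^3 + 11*z^2 - 6*z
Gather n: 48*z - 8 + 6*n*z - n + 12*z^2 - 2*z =n*(6*z - 1) + 12*z^2 + 46*z - 8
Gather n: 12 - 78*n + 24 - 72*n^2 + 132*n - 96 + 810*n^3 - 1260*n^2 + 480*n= 810*n^3 - 1332*n^2 + 534*n - 60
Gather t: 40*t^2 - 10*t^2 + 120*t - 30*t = 30*t^2 + 90*t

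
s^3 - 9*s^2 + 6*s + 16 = (s - 8)*(s - 2)*(s + 1)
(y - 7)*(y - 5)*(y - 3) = y^3 - 15*y^2 + 71*y - 105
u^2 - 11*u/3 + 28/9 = (u - 7/3)*(u - 4/3)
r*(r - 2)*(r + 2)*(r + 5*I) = r^4 + 5*I*r^3 - 4*r^2 - 20*I*r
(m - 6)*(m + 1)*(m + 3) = m^3 - 2*m^2 - 21*m - 18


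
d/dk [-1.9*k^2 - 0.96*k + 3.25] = -3.8*k - 0.96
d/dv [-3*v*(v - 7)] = 21 - 6*v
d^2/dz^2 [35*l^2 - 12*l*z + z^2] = 2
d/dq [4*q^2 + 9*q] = 8*q + 9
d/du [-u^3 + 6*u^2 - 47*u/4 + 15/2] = -3*u^2 + 12*u - 47/4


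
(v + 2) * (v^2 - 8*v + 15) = v^3 - 6*v^2 - v + 30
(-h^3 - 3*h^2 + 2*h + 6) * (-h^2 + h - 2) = h^5 + 2*h^4 - 3*h^3 + 2*h^2 + 2*h - 12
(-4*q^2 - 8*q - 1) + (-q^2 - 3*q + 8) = -5*q^2 - 11*q + 7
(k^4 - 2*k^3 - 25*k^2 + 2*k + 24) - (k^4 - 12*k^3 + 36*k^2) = 10*k^3 - 61*k^2 + 2*k + 24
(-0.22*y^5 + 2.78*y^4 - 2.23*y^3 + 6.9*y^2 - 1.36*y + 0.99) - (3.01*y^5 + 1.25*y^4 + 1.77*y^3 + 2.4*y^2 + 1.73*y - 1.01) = -3.23*y^5 + 1.53*y^4 - 4.0*y^3 + 4.5*y^2 - 3.09*y + 2.0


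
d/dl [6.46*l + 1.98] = 6.46000000000000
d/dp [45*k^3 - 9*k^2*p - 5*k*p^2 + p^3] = -9*k^2 - 10*k*p + 3*p^2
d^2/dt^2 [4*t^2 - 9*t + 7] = 8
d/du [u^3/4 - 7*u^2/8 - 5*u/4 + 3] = 3*u^2/4 - 7*u/4 - 5/4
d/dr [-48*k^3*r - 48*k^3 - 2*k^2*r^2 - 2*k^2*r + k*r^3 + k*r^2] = k*(-48*k^2 - 4*k*r - 2*k + 3*r^2 + 2*r)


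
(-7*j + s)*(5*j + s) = -35*j^2 - 2*j*s + s^2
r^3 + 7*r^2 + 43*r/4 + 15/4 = (r + 1/2)*(r + 3/2)*(r + 5)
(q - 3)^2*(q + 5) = q^3 - q^2 - 21*q + 45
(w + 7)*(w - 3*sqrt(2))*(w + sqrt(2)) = w^3 - 2*sqrt(2)*w^2 + 7*w^2 - 14*sqrt(2)*w - 6*w - 42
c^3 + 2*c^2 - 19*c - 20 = (c - 4)*(c + 1)*(c + 5)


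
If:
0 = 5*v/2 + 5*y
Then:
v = -2*y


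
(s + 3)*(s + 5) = s^2 + 8*s + 15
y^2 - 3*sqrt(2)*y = y*(y - 3*sqrt(2))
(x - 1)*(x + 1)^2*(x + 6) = x^4 + 7*x^3 + 5*x^2 - 7*x - 6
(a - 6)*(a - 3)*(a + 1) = a^3 - 8*a^2 + 9*a + 18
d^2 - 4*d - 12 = (d - 6)*(d + 2)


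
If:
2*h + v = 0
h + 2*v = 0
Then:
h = 0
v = 0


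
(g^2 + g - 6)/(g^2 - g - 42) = (-g^2 - g + 6)/(-g^2 + g + 42)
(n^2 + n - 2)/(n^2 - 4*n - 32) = (-n^2 - n + 2)/(-n^2 + 4*n + 32)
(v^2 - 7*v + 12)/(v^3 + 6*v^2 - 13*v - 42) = (v - 4)/(v^2 + 9*v + 14)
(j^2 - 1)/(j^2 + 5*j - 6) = (j + 1)/(j + 6)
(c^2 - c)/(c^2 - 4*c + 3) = c/(c - 3)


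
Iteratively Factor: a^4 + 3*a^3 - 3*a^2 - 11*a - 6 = (a + 3)*(a^3 - 3*a - 2) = (a + 1)*(a + 3)*(a^2 - a - 2) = (a - 2)*(a + 1)*(a + 3)*(a + 1)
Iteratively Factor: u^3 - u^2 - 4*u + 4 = (u - 2)*(u^2 + u - 2) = (u - 2)*(u + 2)*(u - 1)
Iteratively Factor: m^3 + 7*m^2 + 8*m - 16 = (m + 4)*(m^2 + 3*m - 4) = (m - 1)*(m + 4)*(m + 4)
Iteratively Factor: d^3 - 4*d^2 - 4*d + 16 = (d - 2)*(d^2 - 2*d - 8) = (d - 2)*(d + 2)*(d - 4)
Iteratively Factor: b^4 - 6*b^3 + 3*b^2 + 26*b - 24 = (b - 1)*(b^3 - 5*b^2 - 2*b + 24) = (b - 1)*(b + 2)*(b^2 - 7*b + 12) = (b - 4)*(b - 1)*(b + 2)*(b - 3)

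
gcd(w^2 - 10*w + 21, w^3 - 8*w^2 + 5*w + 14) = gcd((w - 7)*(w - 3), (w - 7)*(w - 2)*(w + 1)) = w - 7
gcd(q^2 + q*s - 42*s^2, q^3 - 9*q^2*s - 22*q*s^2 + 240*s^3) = q - 6*s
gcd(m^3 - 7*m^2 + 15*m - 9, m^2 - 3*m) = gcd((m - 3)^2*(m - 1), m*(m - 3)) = m - 3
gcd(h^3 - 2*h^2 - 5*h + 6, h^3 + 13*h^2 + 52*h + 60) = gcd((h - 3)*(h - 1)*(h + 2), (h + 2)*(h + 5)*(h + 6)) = h + 2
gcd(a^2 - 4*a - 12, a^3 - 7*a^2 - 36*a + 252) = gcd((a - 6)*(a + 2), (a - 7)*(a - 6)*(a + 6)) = a - 6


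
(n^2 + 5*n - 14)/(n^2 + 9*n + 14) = (n - 2)/(n + 2)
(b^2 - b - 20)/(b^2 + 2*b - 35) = (b + 4)/(b + 7)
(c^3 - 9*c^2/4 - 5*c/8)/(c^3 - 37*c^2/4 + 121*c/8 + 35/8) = c/(c - 7)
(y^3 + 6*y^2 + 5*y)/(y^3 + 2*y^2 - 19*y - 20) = y/(y - 4)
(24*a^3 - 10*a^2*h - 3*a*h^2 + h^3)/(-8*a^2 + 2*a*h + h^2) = (-12*a^2 - a*h + h^2)/(4*a + h)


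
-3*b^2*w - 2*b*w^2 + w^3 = w*(-3*b + w)*(b + w)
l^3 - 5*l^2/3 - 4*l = l*(l - 3)*(l + 4/3)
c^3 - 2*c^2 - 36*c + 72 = (c - 6)*(c - 2)*(c + 6)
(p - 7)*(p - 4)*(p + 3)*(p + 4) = p^4 - 4*p^3 - 37*p^2 + 64*p + 336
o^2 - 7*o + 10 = (o - 5)*(o - 2)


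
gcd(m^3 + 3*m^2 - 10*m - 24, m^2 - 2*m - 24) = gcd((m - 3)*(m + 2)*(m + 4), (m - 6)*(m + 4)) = m + 4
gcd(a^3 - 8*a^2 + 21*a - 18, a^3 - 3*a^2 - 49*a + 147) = a - 3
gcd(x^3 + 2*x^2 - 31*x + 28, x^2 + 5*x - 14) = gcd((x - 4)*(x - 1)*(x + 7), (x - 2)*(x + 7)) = x + 7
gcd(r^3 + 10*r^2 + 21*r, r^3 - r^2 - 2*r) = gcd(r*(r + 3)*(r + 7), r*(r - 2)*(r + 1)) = r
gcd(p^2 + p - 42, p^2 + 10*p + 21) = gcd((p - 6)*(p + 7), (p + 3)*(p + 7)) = p + 7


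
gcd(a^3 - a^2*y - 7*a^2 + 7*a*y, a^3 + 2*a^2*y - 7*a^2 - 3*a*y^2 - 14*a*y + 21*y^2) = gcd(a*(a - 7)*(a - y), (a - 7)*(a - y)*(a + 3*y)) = -a^2 + a*y + 7*a - 7*y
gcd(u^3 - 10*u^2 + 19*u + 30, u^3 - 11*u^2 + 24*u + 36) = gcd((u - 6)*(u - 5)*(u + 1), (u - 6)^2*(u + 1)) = u^2 - 5*u - 6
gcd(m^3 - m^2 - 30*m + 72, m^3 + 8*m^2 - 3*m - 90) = m^2 + 3*m - 18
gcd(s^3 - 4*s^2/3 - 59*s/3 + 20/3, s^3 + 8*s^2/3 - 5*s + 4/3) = s^2 + 11*s/3 - 4/3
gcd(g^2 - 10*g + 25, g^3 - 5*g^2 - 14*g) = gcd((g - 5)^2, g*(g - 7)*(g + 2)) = 1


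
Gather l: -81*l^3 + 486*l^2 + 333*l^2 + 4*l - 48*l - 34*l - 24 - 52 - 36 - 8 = -81*l^3 + 819*l^2 - 78*l - 120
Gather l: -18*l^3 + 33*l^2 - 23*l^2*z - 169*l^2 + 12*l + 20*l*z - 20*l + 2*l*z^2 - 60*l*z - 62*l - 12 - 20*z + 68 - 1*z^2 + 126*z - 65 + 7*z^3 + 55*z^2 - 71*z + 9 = -18*l^3 + l^2*(-23*z - 136) + l*(2*z^2 - 40*z - 70) + 7*z^3 + 54*z^2 + 35*z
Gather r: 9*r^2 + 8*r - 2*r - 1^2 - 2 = 9*r^2 + 6*r - 3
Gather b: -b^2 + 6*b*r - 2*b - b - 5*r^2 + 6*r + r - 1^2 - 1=-b^2 + b*(6*r - 3) - 5*r^2 + 7*r - 2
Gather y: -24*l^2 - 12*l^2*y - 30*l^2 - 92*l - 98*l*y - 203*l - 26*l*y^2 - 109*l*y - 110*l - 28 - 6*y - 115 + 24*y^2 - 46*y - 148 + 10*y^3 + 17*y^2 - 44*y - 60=-54*l^2 - 405*l + 10*y^3 + y^2*(41 - 26*l) + y*(-12*l^2 - 207*l - 96) - 351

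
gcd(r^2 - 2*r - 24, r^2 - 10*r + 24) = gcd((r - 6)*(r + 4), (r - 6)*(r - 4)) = r - 6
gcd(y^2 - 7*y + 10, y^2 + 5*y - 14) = y - 2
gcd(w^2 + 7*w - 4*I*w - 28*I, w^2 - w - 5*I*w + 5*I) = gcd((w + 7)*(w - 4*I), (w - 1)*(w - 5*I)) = 1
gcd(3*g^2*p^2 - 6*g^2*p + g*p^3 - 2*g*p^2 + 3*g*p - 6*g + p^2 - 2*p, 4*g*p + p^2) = 1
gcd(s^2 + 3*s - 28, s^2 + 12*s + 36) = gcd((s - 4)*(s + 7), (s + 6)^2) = 1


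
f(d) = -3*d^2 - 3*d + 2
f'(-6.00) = 33.00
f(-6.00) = -88.00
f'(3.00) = -21.00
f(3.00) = -34.00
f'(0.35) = -5.10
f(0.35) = 0.58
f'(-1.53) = 6.18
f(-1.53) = -0.43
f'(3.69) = -25.14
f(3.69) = -49.92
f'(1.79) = -13.74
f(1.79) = -12.98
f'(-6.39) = 35.34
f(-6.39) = -101.33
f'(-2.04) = 9.24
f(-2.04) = -4.36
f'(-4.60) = 24.60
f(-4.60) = -47.68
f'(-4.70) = 25.20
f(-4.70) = -50.17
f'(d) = -6*d - 3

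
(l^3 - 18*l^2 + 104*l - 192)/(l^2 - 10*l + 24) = l - 8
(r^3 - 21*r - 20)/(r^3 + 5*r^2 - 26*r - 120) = (r + 1)/(r + 6)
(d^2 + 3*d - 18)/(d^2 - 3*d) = (d + 6)/d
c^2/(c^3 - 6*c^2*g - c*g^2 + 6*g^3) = c^2/(c^3 - 6*c^2*g - c*g^2 + 6*g^3)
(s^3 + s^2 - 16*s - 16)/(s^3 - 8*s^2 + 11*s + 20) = (s + 4)/(s - 5)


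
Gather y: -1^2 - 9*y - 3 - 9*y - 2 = -18*y - 6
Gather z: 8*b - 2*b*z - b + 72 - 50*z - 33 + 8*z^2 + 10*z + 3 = 7*b + 8*z^2 + z*(-2*b - 40) + 42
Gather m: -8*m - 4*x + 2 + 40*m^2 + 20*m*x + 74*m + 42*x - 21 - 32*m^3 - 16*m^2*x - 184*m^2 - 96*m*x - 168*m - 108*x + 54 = -32*m^3 + m^2*(-16*x - 144) + m*(-76*x - 102) - 70*x + 35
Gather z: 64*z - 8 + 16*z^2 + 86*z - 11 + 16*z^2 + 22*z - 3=32*z^2 + 172*z - 22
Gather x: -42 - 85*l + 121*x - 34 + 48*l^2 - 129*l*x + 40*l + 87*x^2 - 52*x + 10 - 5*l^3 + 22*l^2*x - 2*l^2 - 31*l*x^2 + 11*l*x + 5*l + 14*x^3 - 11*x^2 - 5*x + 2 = -5*l^3 + 46*l^2 - 40*l + 14*x^3 + x^2*(76 - 31*l) + x*(22*l^2 - 118*l + 64) - 64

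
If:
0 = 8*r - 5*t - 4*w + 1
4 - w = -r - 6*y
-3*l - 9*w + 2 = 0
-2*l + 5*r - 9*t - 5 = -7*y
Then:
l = 951*y/19 + 1364/57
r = -431*y/19 - 670/57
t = -436*y/19 - 707/57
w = -317*y/19 - 442/57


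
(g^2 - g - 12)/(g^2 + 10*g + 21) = (g - 4)/(g + 7)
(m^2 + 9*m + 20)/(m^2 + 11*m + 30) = (m + 4)/(m + 6)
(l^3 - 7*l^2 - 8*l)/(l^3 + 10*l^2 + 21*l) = (l^2 - 7*l - 8)/(l^2 + 10*l + 21)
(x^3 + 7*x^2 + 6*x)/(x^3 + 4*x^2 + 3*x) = (x + 6)/(x + 3)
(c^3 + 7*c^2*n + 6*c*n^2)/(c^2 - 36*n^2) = c*(c + n)/(c - 6*n)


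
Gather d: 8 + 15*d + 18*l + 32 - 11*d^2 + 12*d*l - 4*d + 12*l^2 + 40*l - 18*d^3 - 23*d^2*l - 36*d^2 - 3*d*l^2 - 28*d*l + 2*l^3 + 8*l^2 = -18*d^3 + d^2*(-23*l - 47) + d*(-3*l^2 - 16*l + 11) + 2*l^3 + 20*l^2 + 58*l + 40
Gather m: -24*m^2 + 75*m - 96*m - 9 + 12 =-24*m^2 - 21*m + 3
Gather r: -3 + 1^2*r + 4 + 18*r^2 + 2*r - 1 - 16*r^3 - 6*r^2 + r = -16*r^3 + 12*r^2 + 4*r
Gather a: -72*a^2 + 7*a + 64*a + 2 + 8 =-72*a^2 + 71*a + 10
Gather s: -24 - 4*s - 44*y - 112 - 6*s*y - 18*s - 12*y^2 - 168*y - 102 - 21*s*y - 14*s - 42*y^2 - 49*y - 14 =s*(-27*y - 36) - 54*y^2 - 261*y - 252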